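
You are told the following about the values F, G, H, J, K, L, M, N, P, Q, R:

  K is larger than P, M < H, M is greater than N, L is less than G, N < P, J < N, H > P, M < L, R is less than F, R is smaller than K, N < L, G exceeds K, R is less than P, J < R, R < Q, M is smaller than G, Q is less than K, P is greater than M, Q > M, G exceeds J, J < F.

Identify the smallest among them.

J

Chaining upward from J: directly above it, N, R, F, G; then M, P, Q, K, L; then H.
That covers every other element, and nothing is given below J, so J is the smallest.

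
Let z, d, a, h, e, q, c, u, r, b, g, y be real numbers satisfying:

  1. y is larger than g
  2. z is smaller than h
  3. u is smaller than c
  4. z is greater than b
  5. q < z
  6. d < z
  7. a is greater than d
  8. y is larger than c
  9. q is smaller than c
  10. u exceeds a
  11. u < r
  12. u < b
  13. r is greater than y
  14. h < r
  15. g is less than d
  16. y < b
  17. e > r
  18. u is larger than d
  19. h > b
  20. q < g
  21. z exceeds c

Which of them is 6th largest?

Piecing the relations together gives one ordering: q < g < d < a < u < c < y < b < z < h < r < e.
The 6th largest is y.

y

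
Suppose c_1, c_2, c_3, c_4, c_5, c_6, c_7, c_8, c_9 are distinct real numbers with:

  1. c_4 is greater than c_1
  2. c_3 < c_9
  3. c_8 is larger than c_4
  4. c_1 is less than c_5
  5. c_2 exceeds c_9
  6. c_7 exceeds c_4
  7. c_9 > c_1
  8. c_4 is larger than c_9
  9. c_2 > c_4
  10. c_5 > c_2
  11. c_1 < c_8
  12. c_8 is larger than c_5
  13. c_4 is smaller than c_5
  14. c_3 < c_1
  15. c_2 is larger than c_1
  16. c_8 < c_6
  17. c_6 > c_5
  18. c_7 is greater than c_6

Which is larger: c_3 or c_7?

The relevant relations are c_3 < c_1; c_1 < c_9; c_9 < c_4; c_4 < c_2; c_2 < c_5; c_5 < c_8; c_8 < c_6; c_6 < c_7.
Chaining these gives c_3 < c_1 < c_9 < c_4 < c_2 < c_5 < c_8 < c_6 < c_7.
So c_3 < c_7; c_7 is the larger of the two.

c_7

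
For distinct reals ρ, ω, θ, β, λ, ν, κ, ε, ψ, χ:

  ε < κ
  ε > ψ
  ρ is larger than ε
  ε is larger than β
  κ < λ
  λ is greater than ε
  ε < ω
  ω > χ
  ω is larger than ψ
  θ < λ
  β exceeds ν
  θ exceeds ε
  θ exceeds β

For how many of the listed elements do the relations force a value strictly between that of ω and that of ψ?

1

The relations place ψ below ω. An element lies strictly between them when it is forced above ψ and also forced below ω.
Above ψ: {ε, κ, θ, λ, ρ}. Below ω: {ν, β, ε, χ}.
Intersection: {ε} — 1.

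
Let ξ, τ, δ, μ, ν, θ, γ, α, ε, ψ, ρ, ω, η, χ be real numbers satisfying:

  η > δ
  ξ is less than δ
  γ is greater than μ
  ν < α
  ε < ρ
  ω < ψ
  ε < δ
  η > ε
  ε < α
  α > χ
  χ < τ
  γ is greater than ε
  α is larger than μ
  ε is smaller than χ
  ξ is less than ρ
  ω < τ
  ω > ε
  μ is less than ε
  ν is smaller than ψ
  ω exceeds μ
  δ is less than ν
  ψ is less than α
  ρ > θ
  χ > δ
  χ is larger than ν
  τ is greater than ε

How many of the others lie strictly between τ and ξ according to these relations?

3

Chaining upward from ξ reaches: δ, ν, χ, η, ψ, α, ρ.
Chaining downward from τ reaches: μ, ε, δ, ν, ω, χ.
Strictly between ξ and τ are those in both lists: δ, ν, χ — 3 elements.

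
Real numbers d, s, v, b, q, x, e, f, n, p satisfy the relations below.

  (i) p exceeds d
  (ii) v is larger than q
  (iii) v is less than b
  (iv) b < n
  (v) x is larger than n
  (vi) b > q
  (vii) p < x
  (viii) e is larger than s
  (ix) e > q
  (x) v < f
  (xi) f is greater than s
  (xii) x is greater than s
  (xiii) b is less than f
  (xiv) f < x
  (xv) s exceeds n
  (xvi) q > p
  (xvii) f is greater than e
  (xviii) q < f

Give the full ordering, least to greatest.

Nothing is placed below d, so it is least; from there d < p; p < q; q < v; v < b; b < n; n < s; s < e; e < f; f < x, each given directly.

d < p < q < v < b < n < s < e < f < x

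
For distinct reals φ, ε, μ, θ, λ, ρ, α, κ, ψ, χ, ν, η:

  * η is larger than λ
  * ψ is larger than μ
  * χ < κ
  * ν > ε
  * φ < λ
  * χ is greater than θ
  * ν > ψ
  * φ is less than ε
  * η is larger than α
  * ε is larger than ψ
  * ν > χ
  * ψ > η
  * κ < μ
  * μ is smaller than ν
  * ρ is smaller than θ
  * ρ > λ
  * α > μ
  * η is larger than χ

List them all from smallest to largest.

Each adjacent pair is fixed by a given relation: φ < λ; λ < ρ; ρ < θ; θ < χ; χ < κ; κ < μ; μ < α; α < η; η < ψ; ψ < ε; ε < ν. Chaining them end to end gives the full order.

φ < λ < ρ < θ < χ < κ < μ < α < η < ψ < ε < ν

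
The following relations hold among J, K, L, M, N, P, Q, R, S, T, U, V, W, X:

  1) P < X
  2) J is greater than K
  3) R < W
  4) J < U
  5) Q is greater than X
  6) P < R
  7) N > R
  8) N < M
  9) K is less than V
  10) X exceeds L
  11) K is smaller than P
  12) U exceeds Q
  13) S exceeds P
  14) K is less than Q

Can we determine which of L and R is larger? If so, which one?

Following every chain through R: above R we get N, W, M; below R we get K, P.
L is not reached, and no chain runs the other way from L to R.
So the given relations leave the order of R and L undetermined.

undetermined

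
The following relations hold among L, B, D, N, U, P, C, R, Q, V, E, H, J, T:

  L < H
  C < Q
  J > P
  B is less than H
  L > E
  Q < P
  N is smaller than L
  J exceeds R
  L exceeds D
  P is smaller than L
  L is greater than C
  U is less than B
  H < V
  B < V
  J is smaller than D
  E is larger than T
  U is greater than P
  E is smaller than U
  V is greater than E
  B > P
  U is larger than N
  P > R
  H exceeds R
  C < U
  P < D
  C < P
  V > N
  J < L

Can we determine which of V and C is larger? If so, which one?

V

C < Q < P < J < D < L < H < V, by transitivity through Q, P, J, D, L, H.
So V is larger.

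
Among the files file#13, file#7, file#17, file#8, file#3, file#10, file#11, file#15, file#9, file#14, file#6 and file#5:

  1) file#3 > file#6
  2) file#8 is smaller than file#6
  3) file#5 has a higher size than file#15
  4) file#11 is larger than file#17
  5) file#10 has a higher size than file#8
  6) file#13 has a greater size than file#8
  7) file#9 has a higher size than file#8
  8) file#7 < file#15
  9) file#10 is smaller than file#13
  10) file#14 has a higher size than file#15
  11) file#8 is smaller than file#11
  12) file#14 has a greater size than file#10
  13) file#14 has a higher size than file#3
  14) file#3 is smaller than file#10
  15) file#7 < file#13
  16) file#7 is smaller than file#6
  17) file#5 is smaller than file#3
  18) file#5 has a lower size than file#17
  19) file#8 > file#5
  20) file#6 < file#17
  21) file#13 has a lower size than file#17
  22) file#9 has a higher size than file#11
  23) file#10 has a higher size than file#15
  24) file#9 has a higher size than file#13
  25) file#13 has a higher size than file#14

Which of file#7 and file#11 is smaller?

file#7

file#7 < file#15 and file#15 < file#5 give file#7 < file#5.
Then file#5 < file#8 extends the chain to file#8.
Then file#8 < file#6 extends the chain to file#6.
Then file#6 < file#3 extends the chain to file#3.
Then file#3 < file#10 extends the chain to file#10.
Then file#10 < file#14 extends the chain to file#14.
With file#14 < file#13: file#7 < file#15 < file#5 < file#8 < file#6 < file#3 < file#10 < file#14 < file#13.
Then file#13 < file#17 extends the chain to file#17.
Then file#17 < file#11 extends the chain to file#11.
So file#7 < file#11; file#7 is the smaller of the two.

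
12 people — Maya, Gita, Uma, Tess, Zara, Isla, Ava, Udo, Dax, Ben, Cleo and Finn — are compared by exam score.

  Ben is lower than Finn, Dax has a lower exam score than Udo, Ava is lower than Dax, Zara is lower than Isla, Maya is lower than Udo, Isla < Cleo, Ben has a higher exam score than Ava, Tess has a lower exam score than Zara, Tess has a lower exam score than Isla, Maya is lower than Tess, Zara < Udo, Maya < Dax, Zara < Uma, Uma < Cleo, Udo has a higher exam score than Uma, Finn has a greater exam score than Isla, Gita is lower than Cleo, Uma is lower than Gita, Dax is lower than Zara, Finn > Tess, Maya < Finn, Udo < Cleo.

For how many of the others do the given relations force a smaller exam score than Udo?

6

From Udo the given relations immediately reach Maya, Dax, Zara, Uma.
From those, Tess, Ava — 6 in total.
No other element is forced below Udo by the given relations, so the count is 6.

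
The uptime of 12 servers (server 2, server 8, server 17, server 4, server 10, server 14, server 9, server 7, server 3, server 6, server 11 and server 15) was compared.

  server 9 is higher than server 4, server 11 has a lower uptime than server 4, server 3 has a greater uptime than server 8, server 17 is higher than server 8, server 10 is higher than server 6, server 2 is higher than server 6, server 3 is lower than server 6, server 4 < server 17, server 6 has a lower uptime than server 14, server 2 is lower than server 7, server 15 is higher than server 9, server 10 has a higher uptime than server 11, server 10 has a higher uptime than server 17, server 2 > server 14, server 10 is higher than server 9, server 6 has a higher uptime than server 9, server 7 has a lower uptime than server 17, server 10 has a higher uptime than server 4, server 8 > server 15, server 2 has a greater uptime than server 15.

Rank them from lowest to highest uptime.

Each adjacent pair is fixed by a given relation: server 11 < server 4; server 4 < server 9; server 9 < server 15; server 15 < server 8; server 8 < server 3; server 3 < server 6; server 6 < server 14; server 14 < server 2; server 2 < server 7; server 7 < server 17; server 17 < server 10. Chaining them end to end gives the full order.

server 11 < server 4 < server 9 < server 15 < server 8 < server 3 < server 6 < server 14 < server 2 < server 7 < server 17 < server 10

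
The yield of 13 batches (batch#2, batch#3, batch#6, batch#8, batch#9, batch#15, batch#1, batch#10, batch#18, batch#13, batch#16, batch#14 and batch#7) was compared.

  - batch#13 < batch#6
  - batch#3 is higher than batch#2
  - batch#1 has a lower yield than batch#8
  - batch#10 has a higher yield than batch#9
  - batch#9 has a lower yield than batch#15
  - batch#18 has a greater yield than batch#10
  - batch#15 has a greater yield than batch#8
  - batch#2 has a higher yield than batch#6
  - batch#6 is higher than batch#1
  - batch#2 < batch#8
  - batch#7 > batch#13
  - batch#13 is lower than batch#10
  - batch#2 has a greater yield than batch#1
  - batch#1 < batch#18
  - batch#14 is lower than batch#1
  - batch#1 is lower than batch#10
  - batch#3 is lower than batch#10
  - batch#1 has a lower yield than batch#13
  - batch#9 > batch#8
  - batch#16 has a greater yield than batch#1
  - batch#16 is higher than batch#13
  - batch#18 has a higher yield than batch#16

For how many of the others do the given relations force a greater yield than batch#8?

From batch#8 the given relations immediately reach batch#9, batch#15.
From those, batch#10 — 3 in total.
From those, batch#18 — 4 in total.
No other element is forced above batch#8 by the given relations, so the count is 4.

4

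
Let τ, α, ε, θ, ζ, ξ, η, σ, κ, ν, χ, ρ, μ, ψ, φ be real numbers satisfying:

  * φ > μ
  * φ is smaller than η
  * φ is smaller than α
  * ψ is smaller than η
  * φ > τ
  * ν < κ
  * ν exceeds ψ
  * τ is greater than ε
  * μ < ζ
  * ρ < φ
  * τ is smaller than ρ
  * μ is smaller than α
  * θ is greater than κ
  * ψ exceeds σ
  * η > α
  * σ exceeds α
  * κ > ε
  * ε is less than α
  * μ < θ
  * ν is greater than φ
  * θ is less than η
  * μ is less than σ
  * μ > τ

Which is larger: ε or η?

The relevant relations are ε < τ; τ < ρ; ρ < φ; φ < α; α < σ; σ < ψ; ψ < ν; ν < κ; κ < θ; θ < η.
Chaining these gives ε < τ < ρ < φ < α < σ < ψ < ν < κ < θ < η.
So ε < η; η is the larger of the two.

η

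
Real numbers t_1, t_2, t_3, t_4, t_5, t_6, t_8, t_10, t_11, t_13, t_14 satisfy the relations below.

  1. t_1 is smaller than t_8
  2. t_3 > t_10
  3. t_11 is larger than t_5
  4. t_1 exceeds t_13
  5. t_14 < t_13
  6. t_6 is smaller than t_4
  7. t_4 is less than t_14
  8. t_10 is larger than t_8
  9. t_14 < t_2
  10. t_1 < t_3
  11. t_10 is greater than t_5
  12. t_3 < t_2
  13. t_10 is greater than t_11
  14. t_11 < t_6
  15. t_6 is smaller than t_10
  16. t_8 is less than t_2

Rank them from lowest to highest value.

t_5 < t_11 < t_6 < t_4 < t_14 < t_13 < t_1 < t_8 < t_10 < t_3 < t_2

The consecutive links are each given: t_5 < t_11; t_11 < t_6; t_6 < t_4; t_4 < t_14; t_14 < t_13; t_13 < t_1; t_1 < t_8; t_8 < t_10; t_10 < t_3; t_3 < t_2.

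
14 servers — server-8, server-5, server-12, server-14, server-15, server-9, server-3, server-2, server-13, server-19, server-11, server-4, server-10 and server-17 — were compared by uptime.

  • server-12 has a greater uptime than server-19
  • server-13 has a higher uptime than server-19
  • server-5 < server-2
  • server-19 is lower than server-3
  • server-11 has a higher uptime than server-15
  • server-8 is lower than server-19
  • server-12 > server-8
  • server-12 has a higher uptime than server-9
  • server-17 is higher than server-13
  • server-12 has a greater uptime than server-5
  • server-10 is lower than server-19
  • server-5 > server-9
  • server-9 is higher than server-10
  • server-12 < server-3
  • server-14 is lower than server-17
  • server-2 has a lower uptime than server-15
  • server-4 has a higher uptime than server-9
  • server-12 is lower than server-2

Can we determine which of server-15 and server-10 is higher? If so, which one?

server-10 < server-9 < server-5 < server-12 < server-2 < server-15, by transitivity through server-9, server-5, server-12, server-2.
So server-15 is higher.

server-15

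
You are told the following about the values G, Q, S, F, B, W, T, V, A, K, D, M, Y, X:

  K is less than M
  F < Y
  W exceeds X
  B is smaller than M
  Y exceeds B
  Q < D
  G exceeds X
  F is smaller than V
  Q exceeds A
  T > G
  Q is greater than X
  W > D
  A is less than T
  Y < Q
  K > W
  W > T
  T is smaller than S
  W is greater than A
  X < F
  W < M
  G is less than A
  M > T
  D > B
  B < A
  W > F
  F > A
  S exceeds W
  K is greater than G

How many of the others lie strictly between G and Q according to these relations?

Chaining upward from G reaches: A, F, Y, D, V, T, W, K, M, S.
Chaining downward from Q reaches: X, B, A, F, Y.
Strictly between G and Q are those in both lists: A, F, Y — 3 elements.

3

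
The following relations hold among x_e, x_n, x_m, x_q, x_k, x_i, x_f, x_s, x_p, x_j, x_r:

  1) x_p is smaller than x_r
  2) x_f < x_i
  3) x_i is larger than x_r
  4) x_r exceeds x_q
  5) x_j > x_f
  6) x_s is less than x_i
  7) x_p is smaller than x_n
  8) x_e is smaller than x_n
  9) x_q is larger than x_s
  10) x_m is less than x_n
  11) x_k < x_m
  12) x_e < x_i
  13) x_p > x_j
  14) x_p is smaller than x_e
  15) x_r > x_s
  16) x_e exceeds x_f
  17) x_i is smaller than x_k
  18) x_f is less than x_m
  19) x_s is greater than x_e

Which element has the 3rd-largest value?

x_k

Chaining the given pairs: x_f < x_j < x_p < x_e < x_s < x_q < x_r < x_i < x_k < x_m < x_n.
The 3rd largest is x_k.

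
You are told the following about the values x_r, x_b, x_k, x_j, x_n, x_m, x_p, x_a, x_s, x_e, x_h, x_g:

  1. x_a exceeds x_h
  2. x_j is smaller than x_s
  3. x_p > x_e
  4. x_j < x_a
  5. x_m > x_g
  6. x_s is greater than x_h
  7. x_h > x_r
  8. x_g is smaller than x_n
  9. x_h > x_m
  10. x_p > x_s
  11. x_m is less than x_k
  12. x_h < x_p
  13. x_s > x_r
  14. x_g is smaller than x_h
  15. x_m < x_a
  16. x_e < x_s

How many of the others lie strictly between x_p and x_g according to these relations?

The relations place x_g below x_p. An element lies strictly between them when it is forced above x_g and also forced below x_p.
Above x_g: {x_m, x_h, x_n, x_s, x_k, x_a}. Below x_p: {x_e, x_m, x_r, x_j, x_h, x_s}.
Intersection: {x_m, x_h, x_s} — 3.

3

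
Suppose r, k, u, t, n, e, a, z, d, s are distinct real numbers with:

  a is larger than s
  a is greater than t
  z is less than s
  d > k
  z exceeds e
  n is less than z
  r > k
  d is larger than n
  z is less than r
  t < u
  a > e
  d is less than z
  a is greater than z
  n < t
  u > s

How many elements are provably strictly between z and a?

Chaining upward from z reaches: r, s, u.
Chaining downward from a reaches: e, n, k, d, t, s.
Strictly between z and a are those in both lists: s — 1 element.

1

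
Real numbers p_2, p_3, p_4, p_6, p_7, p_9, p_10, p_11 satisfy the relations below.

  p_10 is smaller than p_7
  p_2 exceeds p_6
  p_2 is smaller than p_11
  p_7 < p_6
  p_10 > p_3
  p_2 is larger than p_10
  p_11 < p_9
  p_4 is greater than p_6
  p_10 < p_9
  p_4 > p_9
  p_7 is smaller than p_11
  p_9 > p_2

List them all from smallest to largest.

p_3 < p_10 < p_7 < p_6 < p_2 < p_11 < p_9 < p_4

The consecutive links are each given: p_3 < p_10; p_10 < p_7; p_7 < p_6; p_6 < p_2; p_2 < p_11; p_11 < p_9; p_9 < p_4.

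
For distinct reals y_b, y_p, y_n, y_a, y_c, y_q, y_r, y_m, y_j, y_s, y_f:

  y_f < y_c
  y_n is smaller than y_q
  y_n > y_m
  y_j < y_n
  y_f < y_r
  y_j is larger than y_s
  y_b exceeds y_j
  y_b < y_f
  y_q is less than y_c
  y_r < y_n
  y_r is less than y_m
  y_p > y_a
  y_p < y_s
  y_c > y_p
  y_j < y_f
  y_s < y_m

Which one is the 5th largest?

Piecing the relations together gives one ordering: y_a < y_p < y_s < y_j < y_b < y_f < y_r < y_m < y_n < y_q < y_c.
The 5th largest is y_r.

y_r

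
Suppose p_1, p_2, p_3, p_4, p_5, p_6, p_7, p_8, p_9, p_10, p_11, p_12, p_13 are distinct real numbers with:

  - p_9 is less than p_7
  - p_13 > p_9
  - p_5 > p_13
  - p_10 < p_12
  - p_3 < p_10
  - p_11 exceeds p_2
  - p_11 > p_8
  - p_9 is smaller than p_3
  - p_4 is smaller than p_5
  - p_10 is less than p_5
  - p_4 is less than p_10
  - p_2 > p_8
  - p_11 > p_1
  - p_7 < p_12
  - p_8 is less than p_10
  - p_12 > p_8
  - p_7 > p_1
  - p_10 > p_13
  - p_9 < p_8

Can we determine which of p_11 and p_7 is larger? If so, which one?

Following every chain through p_7: above p_7 we get p_12; below p_7 we get p_1, p_9.
p_11 is not reached, and no chain runs the other way from p_11 to p_7.
So the given relations leave the order of p_7 and p_11 undetermined.

undetermined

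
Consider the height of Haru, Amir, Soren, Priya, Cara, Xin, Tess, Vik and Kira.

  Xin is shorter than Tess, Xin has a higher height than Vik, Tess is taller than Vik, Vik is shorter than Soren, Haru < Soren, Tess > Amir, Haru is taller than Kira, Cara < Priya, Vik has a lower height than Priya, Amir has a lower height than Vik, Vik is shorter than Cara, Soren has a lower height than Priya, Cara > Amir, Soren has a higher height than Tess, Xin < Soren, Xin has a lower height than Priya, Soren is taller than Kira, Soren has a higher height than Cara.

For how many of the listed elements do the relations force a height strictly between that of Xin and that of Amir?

1

Chaining upward from Amir reaches: Vik, Cara, Tess, Soren, Priya.
Chaining downward from Xin reaches: Vik.
Strictly between Amir and Xin are those in both lists: Vik — 1 element.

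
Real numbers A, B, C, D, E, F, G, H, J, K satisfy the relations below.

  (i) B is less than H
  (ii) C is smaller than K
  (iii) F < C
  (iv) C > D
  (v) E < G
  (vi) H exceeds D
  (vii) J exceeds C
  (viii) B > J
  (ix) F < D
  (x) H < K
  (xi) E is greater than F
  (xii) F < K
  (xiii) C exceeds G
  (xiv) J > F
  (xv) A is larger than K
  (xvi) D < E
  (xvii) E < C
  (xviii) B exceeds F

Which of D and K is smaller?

D

D < E < G < C < J < B < H < K, by transitivity through E, G, C, J, B, H.
So D < K; D is the smaller of the two.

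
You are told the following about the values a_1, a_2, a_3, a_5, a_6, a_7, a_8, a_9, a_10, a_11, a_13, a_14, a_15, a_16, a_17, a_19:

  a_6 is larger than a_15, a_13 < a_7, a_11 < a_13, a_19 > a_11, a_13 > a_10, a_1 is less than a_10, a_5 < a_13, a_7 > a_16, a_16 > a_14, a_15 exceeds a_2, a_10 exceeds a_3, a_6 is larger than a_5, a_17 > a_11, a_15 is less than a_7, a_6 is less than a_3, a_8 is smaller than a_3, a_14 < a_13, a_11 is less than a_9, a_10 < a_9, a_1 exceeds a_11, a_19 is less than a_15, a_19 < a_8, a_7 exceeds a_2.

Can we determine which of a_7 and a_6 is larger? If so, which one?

Chaining the given relations: a_6 < a_3 < a_10 < a_13 < a_7.
So a_7 is larger.

a_7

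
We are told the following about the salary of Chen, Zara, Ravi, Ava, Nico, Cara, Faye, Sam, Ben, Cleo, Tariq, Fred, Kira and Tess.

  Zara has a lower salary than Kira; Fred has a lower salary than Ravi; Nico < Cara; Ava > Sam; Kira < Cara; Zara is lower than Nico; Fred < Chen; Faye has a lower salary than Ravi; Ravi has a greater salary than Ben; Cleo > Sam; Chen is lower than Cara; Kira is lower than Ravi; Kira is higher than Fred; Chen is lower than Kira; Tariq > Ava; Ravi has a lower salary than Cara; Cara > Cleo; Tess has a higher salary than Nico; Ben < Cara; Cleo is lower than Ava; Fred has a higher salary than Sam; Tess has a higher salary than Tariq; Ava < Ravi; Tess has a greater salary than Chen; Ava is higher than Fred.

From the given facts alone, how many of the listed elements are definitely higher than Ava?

4

Directly above Ava: Tariq, Ravi.
One step further: Tess, Cara (4 so far).
No other element is forced above Ava by the given relations, so the count is 4.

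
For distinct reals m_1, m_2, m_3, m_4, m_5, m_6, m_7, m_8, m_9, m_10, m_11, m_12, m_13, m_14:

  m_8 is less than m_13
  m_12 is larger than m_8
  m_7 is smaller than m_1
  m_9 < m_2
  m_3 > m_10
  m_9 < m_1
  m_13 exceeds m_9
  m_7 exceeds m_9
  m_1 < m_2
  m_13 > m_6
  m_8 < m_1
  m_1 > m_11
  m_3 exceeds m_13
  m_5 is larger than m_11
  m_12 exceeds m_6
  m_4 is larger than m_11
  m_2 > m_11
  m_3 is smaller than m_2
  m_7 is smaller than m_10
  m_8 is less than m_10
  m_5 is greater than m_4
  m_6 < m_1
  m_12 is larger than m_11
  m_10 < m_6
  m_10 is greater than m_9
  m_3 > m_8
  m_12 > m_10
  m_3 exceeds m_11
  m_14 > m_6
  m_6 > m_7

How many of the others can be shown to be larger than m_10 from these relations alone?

The elements the relations force above m_10 are m_6, m_12, m_14, m_1, m_13, m_3, m_2 — no chain reaches any other.
That is 7.

7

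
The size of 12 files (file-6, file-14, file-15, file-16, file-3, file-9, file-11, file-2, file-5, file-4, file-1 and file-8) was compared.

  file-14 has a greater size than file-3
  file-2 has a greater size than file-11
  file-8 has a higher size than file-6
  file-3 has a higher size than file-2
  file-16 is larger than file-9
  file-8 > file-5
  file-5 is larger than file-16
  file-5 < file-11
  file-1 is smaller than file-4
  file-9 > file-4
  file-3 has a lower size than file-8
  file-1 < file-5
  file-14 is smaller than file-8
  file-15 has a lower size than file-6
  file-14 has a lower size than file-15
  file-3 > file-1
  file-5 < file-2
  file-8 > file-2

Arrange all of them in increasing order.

file-1 < file-4 < file-9 < file-16 < file-5 < file-11 < file-2 < file-3 < file-14 < file-15 < file-6 < file-8

The consecutive links are each given: file-1 < file-4; file-4 < file-9; file-9 < file-16; file-16 < file-5; file-5 < file-11; file-11 < file-2; file-2 < file-3; file-3 < file-14; file-14 < file-15; file-15 < file-6; file-6 < file-8.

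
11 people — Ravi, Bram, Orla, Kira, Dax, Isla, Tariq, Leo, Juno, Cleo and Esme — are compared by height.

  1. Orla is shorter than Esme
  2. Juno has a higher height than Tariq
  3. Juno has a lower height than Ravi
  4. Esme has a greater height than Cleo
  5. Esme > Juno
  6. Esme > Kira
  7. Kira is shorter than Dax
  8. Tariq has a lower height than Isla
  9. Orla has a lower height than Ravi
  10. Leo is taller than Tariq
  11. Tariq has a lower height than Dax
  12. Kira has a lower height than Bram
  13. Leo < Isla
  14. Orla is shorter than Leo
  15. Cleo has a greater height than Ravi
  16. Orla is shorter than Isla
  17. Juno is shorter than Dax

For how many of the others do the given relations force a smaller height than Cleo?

The elements the relations force below Cleo are Tariq, Juno, Orla, Ravi — no chain reaches any other.
That is 4.

4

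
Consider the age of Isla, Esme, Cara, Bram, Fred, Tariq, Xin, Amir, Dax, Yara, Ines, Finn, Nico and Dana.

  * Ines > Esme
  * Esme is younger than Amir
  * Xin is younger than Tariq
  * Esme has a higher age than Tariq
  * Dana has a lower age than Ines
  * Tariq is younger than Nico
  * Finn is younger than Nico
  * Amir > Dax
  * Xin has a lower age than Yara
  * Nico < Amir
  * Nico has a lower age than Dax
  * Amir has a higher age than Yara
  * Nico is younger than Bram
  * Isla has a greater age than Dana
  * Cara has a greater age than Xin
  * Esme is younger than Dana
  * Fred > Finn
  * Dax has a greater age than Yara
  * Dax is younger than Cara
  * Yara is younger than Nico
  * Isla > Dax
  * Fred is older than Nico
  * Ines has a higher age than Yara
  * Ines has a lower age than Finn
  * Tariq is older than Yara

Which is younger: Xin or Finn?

Xin

Xin < Yara and Yara < Tariq give Xin < Tariq.
Then Tariq < Esme extends the chain to Esme.
With Esme < Dana: Xin < Yara < Tariq < Esme < Dana.
With Dana < Ines: Xin < Yara < Tariq < Esme < Dana < Ines.
With Ines < Finn: Xin < Yara < Tariq < Esme < Dana < Ines < Finn.
So Xin < Finn; Xin is the younger of the two.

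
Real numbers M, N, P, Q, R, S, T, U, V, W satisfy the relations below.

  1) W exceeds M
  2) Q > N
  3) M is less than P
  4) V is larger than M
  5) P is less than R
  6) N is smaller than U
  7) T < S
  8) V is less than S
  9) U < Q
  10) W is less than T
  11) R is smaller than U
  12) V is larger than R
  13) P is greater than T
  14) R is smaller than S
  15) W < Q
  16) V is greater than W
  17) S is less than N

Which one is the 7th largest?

P

The consecutive relations fix a unique order: M < W < T < P < R < V < S < N < U < Q.
The 7th largest is P.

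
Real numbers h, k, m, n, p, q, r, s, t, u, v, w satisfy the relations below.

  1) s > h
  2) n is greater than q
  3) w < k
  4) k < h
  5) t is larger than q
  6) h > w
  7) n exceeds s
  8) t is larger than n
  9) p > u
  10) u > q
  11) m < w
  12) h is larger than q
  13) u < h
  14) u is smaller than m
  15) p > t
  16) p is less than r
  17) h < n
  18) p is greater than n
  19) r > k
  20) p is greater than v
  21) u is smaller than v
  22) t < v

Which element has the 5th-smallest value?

Chaining the given pairs: q < u < m < w < k < h < s < n < t < v < p < r.
The 5th smallest is k.

k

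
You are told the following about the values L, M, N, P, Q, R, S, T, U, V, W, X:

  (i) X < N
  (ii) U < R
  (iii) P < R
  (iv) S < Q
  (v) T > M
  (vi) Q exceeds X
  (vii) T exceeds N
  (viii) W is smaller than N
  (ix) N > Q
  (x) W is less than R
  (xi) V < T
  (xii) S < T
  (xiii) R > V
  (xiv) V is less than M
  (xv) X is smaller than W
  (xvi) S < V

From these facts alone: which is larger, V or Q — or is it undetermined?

undetermined

Following every chain through V: above V we get M, T, R; below V we get S.
Q is not reached, and no chain runs the other way from Q to V.
So the given relations leave the order of V and Q undetermined.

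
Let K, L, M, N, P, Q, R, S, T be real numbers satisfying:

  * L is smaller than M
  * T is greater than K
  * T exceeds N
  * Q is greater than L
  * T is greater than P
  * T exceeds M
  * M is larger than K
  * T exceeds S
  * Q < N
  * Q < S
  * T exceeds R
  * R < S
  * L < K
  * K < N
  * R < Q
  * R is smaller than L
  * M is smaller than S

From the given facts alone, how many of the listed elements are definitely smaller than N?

4

Directly below N: Q, K.
One step further: R, L (4 so far).
No other element is forced below N by the given relations, so the count is 4.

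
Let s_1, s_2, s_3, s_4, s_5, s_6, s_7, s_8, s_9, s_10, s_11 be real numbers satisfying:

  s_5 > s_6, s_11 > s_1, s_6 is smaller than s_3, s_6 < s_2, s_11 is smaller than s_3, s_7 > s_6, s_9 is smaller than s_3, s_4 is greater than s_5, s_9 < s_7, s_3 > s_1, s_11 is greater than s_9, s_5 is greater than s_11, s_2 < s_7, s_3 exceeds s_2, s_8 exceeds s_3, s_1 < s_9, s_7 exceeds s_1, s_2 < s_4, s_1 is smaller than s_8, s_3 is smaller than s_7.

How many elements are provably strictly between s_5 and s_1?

2

Chaining upward from s_1 reaches: s_9, s_11, s_3, s_7, s_8, s_4.
Chaining downward from s_5 reaches: s_9, s_6, s_11.
Strictly between s_1 and s_5 are those in both lists: s_9, s_11 — 2 elements.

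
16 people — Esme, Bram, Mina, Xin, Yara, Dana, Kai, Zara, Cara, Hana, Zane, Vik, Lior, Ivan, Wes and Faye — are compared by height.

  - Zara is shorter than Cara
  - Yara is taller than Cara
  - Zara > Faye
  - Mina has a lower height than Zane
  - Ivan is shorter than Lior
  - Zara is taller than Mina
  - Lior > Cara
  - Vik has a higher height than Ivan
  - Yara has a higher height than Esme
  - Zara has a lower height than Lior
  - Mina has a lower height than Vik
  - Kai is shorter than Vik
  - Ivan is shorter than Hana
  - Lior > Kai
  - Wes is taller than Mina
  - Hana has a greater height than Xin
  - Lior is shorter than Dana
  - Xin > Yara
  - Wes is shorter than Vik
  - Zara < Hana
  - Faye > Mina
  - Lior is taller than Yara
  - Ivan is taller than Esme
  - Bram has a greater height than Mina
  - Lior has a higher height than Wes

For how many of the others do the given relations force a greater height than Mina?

12

Directly above Mina: Wes, Bram, Zane, Faye, Zara, Vik.
One step further: Cara, Lior, Hana (9 so far).
One step further: Yara, Dana (11 so far).
One step further: Xin (12 so far).
No other element is forced above Mina by the given relations, so the count is 12.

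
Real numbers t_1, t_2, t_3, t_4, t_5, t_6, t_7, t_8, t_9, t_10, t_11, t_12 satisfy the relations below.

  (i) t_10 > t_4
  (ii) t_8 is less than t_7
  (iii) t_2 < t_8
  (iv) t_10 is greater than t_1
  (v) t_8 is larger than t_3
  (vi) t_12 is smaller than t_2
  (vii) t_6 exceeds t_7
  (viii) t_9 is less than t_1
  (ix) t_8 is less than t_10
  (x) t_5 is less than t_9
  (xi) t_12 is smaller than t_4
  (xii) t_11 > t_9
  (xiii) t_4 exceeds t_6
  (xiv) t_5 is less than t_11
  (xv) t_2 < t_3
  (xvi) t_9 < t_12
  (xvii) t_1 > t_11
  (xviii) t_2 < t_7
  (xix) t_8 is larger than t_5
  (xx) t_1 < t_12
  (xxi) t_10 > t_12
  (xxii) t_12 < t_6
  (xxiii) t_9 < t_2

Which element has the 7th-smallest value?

Chaining the given pairs: t_5 < t_9 < t_11 < t_1 < t_12 < t_2 < t_3 < t_8 < t_7 < t_6 < t_4 < t_10.
The 7th smallest is t_3.

t_3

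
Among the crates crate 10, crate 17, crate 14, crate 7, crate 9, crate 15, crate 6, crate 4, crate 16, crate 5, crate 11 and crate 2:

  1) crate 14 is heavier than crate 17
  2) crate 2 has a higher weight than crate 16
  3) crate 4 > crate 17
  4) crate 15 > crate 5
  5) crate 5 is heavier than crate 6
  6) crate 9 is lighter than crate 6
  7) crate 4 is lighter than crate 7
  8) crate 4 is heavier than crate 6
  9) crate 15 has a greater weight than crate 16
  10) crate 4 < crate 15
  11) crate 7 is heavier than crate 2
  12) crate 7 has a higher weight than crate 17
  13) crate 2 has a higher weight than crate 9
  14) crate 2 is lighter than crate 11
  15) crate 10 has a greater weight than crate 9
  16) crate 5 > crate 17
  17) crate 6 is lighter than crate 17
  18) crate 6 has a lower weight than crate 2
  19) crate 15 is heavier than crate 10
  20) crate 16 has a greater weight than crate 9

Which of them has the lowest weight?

crate 6 is not least since crate 9 < crate 6; crate 10 is not least since crate 9 < crate 10; crate 17 is not least since crate 6 < crate 17; crate 16 is not least since crate 9 < crate 16; crate 4 is not least since crate 6 < crate 4; crate 5 is not least since crate 6 < crate 5; crate 2 is not least since crate 9 < crate 2; crate 15 is not least since crate 10 < crate 15; crate 11 is not least since crate 2 < crate 11; crate 7 is not least since crate 17 < crate 7; crate 14 is not least since crate 17 < crate 14.
Only crate 9 has nothing below it, so crate 9 is the lowest weight.

crate 9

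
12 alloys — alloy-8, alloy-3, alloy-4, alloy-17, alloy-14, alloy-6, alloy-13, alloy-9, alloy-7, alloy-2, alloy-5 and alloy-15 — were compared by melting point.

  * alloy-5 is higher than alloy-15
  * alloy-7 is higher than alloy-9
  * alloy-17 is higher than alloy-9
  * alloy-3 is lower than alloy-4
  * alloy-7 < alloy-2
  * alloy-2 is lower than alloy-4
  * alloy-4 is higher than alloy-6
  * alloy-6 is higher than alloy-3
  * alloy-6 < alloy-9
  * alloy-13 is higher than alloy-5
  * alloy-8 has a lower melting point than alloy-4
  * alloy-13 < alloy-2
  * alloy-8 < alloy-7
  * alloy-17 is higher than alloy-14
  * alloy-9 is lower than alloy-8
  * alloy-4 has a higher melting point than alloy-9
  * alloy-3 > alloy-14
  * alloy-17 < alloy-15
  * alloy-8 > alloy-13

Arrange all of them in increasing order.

The consecutive links are each given: alloy-14 < alloy-3; alloy-3 < alloy-6; alloy-6 < alloy-9; alloy-9 < alloy-17; alloy-17 < alloy-15; alloy-15 < alloy-5; alloy-5 < alloy-13; alloy-13 < alloy-8; alloy-8 < alloy-7; alloy-7 < alloy-2; alloy-2 < alloy-4.

alloy-14 < alloy-3 < alloy-6 < alloy-9 < alloy-17 < alloy-15 < alloy-5 < alloy-13 < alloy-8 < alloy-7 < alloy-2 < alloy-4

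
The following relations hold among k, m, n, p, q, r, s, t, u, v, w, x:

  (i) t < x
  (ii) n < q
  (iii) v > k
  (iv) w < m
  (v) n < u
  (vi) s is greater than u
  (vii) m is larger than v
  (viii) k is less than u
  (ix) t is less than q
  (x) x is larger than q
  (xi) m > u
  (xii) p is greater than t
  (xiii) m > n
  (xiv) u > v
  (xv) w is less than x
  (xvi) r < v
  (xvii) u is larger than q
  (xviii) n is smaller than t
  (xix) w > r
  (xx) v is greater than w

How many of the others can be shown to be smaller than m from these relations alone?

8

Directly below m: n, w, v, u.
One step further: r, k, q (7 so far).
One step further: t (8 so far).
No other element is forced below m by the given relations, so the count is 8.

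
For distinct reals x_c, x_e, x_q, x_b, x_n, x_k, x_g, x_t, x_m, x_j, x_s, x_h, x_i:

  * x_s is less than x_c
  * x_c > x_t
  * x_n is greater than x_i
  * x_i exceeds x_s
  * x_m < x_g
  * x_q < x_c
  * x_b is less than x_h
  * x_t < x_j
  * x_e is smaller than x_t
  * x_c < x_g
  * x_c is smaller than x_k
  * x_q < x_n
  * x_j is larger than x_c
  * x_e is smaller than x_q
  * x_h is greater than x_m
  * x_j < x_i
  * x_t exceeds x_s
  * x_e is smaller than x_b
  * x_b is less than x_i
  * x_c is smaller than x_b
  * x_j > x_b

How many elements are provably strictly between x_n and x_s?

The relations place x_s below x_n. An element lies strictly between them when it is forced above x_s and also forced below x_n.
Above x_s: {x_t, x_c, x_b, x_k, x_h, x_j, x_g, x_i}. Below x_n: {x_e, x_t, x_q, x_c, x_b, x_j, x_i}.
Intersection: {x_t, x_c, x_b, x_j, x_i} — 5.

5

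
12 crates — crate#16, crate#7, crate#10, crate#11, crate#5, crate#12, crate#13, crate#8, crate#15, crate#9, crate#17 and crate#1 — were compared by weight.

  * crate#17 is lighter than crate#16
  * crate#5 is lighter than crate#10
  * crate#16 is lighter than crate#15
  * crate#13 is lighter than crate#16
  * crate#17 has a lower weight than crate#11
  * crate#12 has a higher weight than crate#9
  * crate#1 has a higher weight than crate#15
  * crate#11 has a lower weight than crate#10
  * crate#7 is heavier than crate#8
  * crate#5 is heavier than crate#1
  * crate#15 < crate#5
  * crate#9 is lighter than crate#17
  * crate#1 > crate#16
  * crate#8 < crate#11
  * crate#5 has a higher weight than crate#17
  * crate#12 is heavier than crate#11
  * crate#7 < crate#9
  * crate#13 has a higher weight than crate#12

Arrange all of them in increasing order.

crate#8 < crate#7 < crate#9 < crate#17 < crate#11 < crate#12 < crate#13 < crate#16 < crate#15 < crate#1 < crate#5 < crate#10

Each adjacent pair is fixed by a given relation: crate#8 < crate#7; crate#7 < crate#9; crate#9 < crate#17; crate#17 < crate#11; crate#11 < crate#12; crate#12 < crate#13; crate#13 < crate#16; crate#16 < crate#15; crate#15 < crate#1; crate#1 < crate#5; crate#5 < crate#10. Chaining them end to end gives the full order.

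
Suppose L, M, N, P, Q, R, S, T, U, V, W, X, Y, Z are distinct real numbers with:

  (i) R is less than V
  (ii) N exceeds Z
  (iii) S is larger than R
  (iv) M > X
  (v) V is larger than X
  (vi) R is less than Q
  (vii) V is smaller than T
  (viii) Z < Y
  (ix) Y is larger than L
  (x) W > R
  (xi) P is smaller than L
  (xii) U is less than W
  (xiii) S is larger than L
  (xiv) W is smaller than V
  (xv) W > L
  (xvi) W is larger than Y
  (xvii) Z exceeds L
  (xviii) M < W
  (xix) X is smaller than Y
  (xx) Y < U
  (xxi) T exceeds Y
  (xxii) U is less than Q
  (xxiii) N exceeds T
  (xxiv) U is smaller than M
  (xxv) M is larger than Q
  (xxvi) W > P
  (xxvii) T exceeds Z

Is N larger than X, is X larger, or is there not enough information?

Chaining the given relations: X < Y < U < Q < M < W < V < T < N.
So N is larger.

N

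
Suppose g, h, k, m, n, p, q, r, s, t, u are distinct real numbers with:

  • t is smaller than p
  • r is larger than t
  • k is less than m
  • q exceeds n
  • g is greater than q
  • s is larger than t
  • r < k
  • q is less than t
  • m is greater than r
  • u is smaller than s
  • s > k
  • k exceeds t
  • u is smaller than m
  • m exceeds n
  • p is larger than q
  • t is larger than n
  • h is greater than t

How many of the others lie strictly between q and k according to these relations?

The relations place q below k. An element lies strictly between them when it is forced above q and also forced below k.
Above q: {t, r, p, s, g, m, h}. Below k: {n, t, r}.
Intersection: {t, r} — 2.

2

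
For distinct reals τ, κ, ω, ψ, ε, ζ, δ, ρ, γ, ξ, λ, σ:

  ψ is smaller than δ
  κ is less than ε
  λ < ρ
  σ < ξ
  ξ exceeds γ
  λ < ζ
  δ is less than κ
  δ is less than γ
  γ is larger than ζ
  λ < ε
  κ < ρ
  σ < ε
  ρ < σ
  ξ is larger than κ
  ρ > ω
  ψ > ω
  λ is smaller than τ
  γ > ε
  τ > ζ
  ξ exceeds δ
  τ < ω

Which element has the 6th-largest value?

κ

The consecutive relations fix a unique order: λ < ζ < τ < ω < ψ < δ < κ < ρ < σ < ε < γ < ξ.
Counting 6 from the largest end gives κ.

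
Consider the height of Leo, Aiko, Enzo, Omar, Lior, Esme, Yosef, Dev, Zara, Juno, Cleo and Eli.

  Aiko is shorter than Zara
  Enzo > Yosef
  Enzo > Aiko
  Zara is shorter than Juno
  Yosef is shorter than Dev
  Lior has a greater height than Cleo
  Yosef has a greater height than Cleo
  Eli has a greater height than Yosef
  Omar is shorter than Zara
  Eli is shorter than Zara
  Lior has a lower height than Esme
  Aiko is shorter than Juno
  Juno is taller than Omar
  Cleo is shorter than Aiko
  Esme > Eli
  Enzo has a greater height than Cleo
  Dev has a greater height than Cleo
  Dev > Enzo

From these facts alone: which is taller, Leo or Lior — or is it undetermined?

Following every chain through Lior: above Lior we get Esme; below Lior we get Cleo.
Leo is not reached, and no chain runs the other way from Leo to Lior.
So the given relations leave the order of Lior and Leo undetermined.

undetermined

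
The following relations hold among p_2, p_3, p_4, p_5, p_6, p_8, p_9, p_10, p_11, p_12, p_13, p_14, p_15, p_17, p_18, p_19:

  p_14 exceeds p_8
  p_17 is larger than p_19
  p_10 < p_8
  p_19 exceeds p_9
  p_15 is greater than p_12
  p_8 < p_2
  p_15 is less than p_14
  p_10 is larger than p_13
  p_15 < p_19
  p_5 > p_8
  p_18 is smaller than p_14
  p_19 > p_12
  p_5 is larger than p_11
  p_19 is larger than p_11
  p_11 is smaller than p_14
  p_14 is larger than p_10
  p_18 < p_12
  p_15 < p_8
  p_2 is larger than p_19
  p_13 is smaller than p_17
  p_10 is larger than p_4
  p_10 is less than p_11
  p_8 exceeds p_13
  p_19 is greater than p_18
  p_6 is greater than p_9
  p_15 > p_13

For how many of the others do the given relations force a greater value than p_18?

8

Directly above p_18: p_12, p_19, p_14.
One step further: p_15, p_17, p_2 (6 so far).
One step further: p_8 (7 so far).
One step further: p_5 (8 so far).
Nothing else is reachable above p_18; 8 in all.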